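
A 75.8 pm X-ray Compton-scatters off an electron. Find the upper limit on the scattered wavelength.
80.6526 pm (at θ = 180°)

The Compton shift is Δλ = λ_C(1 − cos θ).

Since cos θ ranges from −1 to 1, the factor (1 − cos θ) ranges from 0 to 2; the maximum shift occurs at θ = 180° (backscattering):
Δλ_max = 2λ_C = 2 × 2.4263 pm = 4.8526 pm

Maximum scattered wavelength:
λ'_max = λ₀ + Δλ_max = 75.8 + 4.8526 = 80.6526 pm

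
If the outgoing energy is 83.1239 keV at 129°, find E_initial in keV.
113.1000 keV

Convert final energy to wavelength (hc ≈ 1239.842 keV·pm):
λ' = hc/E' = 1239.842 / 83.1239 = 14.9156 pm

Calculate the Compton shift:
Δλ = λ_C(1 - cos(129°))
Δλ = 2.4263 × (1 - cos(129°))
Δλ = 3.9532 pm

Initial wavelength:
λ = λ' - Δλ = 14.9156 - 3.9532 = 10.9624 pm

Initial energy:
E = hc/λ = 1239.842 / 10.9624 = 113.1000 keV

(Intermediate values are shown rounded; full precision is carried through to the final answer.)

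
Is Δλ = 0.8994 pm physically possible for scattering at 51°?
Yes, consistent

Calculate the expected shift for θ = 51°:

Δλ_expected = λ_C(1 - cos(51°))
Δλ_expected = 2.4263 × (1 - cos(51°))
Δλ_expected = 2.4263 × 0.3707
Δλ_expected = 0.8994 pm

Given shift: 0.8994 pm
Expected shift: 0.8994 pm
Difference: 0.0000 pm

The values match. This is consistent with Compton scattering at the stated angle.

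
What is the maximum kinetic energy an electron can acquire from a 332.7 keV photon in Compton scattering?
188.1833 keV

Maximum energy transfer occurs at θ = 180° (backscattering).

Initial photon: E₀ = 332.7 keV → λ₀ = 3.7266 pm

Maximum Compton shift (at 180°):
Δλ_max = 2λ_C = 2 × 2.4263 = 4.8526 pm

Final wavelength:
λ' = 3.7266 + 4.8526 = 8.5792 pm

Minimum photon energy (maximum energy to electron):
E'_min = hc/λ' = 144.5167 keV

Maximum electron kinetic energy:
K_max = E₀ - E'_min = 332.7000 - 144.5167 = 188.1833 keV

(Intermediate values are shown rounded; full precision is carried through to the final answer.)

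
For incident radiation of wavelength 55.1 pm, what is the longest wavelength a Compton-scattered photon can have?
59.9526 pm (at θ = 180°)

The Compton shift is Δλ = λ_C(1 − cos θ).

Since cos θ ranges from −1 to 1, the factor (1 − cos θ) ranges from 0 to 2; the maximum shift occurs at θ = 180° (backscattering):
Δλ_max = 2λ_C = 2 × 2.4263 pm = 4.8526 pm

Maximum scattered wavelength:
λ'_max = λ₀ + Δλ_max = 55.1 + 4.8526 = 59.9526 pm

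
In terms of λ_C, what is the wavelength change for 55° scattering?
0.4264 λ_C

The Compton shift formula is:
Δλ = λ_C(1 - cos θ)

Dividing both sides by λ_C:
Δλ/λ_C = 1 - cos θ

For θ = 55°:
Δλ/λ_C = 1 - cos(55°)
Δλ/λ_C = 1 - 0.5736
Δλ/λ_C = 0.4264

This means the shift is 0.4264 × λ_C = 1.0346 pm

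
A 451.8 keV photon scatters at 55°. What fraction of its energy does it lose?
0.2738 (or 27.38%)

Calculate initial and final photon energies:

Initial: E₀ = 451.8 keV → λ₀ = 2.7442 pm
Compton shift: Δλ = 1.0346 pm
Final wavelength: λ' = 3.7789 pm
Final energy: E' = 328.0992 keV

Fractional energy loss:
(E₀ - E')/E₀ = (451.8000 - 328.0992)/451.8000
= 123.7008/451.8000
= 0.2738
= 27.38%

(Intermediate values are shown rounded; full precision is carried through to the final answer.)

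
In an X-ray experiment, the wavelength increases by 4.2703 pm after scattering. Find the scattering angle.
139.46°

From the Compton formula Δλ = λ_C(1 - cos θ), we can solve for θ:

cos θ = 1 - Δλ/λ_C

Given:
- Δλ = 4.2703 pm
- λ_C = h/(m_e·c) ≈ 2.42631024 pm

cos θ = 1 - 4.2703/2.42631024
cos θ = 1 - 1.759998
cos θ = -0.759998

θ = arccos(-0.759998)
θ = 139.46°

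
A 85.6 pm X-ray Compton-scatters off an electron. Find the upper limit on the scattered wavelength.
90.4526 pm (at θ = 180°)

The Compton shift is Δλ = λ_C(1 − cos θ).

Since cos θ ranges from −1 to 1, the factor (1 − cos θ) ranges from 0 to 2; the maximum shift occurs at θ = 180° (backscattering):
Δλ_max = 2λ_C = 2 × 2.4263 pm = 4.8526 pm

Maximum scattered wavelength:
λ'_max = λ₀ + Δλ_max = 85.6 + 4.8526 = 90.4526 pm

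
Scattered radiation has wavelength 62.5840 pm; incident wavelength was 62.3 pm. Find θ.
28.00°

First find the wavelength shift:
Δλ = λ' - λ = 62.5840 - 62.3 = 0.2840 pm

Using Δλ = λ_C(1 - cos θ), with λ_C = h/(m_e·c) ≈ 2.42631024 pm:
cos θ = 1 - Δλ/λ_C
cos θ = 1 - 0.2840/2.42631024
cos θ = 0.882950

θ = arccos(0.882950)
θ = 28.00°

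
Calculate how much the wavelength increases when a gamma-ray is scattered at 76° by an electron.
1.8393 pm

Using the Compton scattering formula:
Δλ = λ_C(1 - cos θ)

where λ_C = h/(m_e·c) ≈ 2.4263 pm is the Compton wavelength of an electron.

For θ = 76°:
cos(76°) = 0.2419
1 - cos(76°) = 0.7581

Δλ = 2.4263 × 0.7581
Δλ = 1.8393 pm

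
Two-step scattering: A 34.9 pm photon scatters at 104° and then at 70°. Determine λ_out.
39.5098 pm

Apply Compton shift twice:

First scattering at θ₁ = 104°:
Δλ₁ = λ_C(1 - cos(104°))
Δλ₁ = 2.4263 × 1.2419
Δλ₁ = 3.0133 pm

After first scattering:
λ₁ = 34.9 + 3.0133 = 37.9133 pm

Second scattering at θ₂ = 70°:
Δλ₂ = λ_C(1 - cos(70°))
Δλ₂ = 2.4263 × 0.6580
Δλ₂ = 1.5965 pm

Final wavelength:
λ₂ = 37.9133 + 1.5965 = 39.5098 pm

Total shift: Δλ_total = 3.0133 + 1.5965 = 4.6098 pm

(Intermediate values are shown rounded; full precision is carried through to the final answer.)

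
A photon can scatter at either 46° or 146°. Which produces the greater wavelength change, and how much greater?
146° produces the larger shift by a factor of 5.990

Calculate both shifts using Δλ = λ_C(1 - cos θ):

For θ₁ = 46°:
Δλ₁ = 2.4263 × (1 - cos(46°))
Δλ₁ = 2.4263 × 0.3053
Δλ₁ = 0.7409 pm

For θ₂ = 146°:
Δλ₂ = 2.4263 × (1 - cos(146°))
Δλ₂ = 2.4263 × 1.8290
Δλ₂ = 4.4378 pm

The 146° angle produces the larger shift.
Ratio: 4.4378/0.7409 = 5.990

(Intermediate values are shown rounded; full precision is carried through to the final answer.)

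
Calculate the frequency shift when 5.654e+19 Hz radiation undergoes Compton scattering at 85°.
1.666e+19 Hz (decrease)

Convert frequency to wavelength (c = 299792458 m/s):
λ₀ = c/f₀ = 299792458/5.654e+19 = 5.3023074e-12 m = 5.3023 pm

Calculate Compton shift:
Δλ = λ_C(1 - cos(85°)) = 2.2148 pm

Final wavelength:
λ' = λ₀ + Δλ = 5.3023 + 2.2148 = 7.5172 pm

Final frequency:
f' = c/λ' = 299792458/7.5171507e-12 = 3.9881129e+19 Hz

Frequency shift (decrease):
Δf = f₀ - f' = 5.654e+19 - 3.9881129e+19 = 1.666e+19 Hz

(Intermediate values are shown rounded; full precision is carried through to the final answer.)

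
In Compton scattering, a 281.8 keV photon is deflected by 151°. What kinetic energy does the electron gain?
143.2413 keV

By energy conservation: K_e = E_initial - E_final

First find the scattered photon energy:
Initial wavelength: λ = hc/E = 4.3997 pm
Compton shift: Δλ = λ_C(1 - cos(151°)) = 4.5484 pm
Final wavelength: λ' = 4.3997 + 4.5484 = 8.9481 pm
Final photon energy: E' = hc/λ' = 138.5587 keV

Electron kinetic energy:
K_e = E - E' = 281.8000 - 138.5587 = 143.2413 keV

(Intermediate values are shown rounded; full precision is carried through to the final answer.)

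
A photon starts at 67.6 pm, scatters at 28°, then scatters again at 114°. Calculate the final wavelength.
71.2972 pm

Apply Compton shift twice:

First scattering at θ₁ = 28°:
Δλ₁ = λ_C(1 - cos(28°))
Δλ₁ = 2.4263 × 0.1171
Δλ₁ = 0.2840 pm

After first scattering:
λ₁ = 67.6 + 0.2840 = 67.8840 pm

Second scattering at θ₂ = 114°:
Δλ₂ = λ_C(1 - cos(114°))
Δλ₂ = 2.4263 × 1.4067
Δλ₂ = 3.4132 pm

Final wavelength:
λ₂ = 67.8840 + 3.4132 = 71.2972 pm

Total shift: Δλ_total = 0.2840 + 3.4132 = 3.6972 pm

(Intermediate values are shown rounded; full precision is carried through to the final answer.)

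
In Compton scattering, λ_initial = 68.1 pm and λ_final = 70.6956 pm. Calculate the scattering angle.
94.00°

First find the wavelength shift:
Δλ = λ' - λ = 70.6956 - 68.1 = 2.5956 pm

Using Δλ = λ_C(1 - cos θ), with λ_C = h/(m_e·c) ≈ 2.42631024 pm:
cos θ = 1 - Δλ/λ_C
cos θ = 1 - 2.5956/2.42631024
cos θ = -0.069773

θ = arccos(-0.069773)
θ = 94.00°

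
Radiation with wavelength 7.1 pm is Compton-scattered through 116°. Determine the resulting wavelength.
10.5899 pm

Using the Compton scattering formula:
λ' = λ + Δλ = λ + λ_C(1 - cos θ)

Given:
- Initial wavelength λ = 7.1 pm
- Scattering angle θ = 116°
- Compton wavelength λ_C ≈ 2.4263 pm

Calculate the shift:
Δλ = 2.4263 × (1 - cos(116°))
Δλ = 2.4263 × 1.4384
Δλ = 3.4899 pm

Final wavelength:
λ' = 7.1 + 3.4899 = 10.5899 pm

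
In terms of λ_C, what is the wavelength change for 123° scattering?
1.5446 λ_C

The Compton shift formula is:
Δλ = λ_C(1 - cos θ)

Dividing both sides by λ_C:
Δλ/λ_C = 1 - cos θ

For θ = 123°:
Δλ/λ_C = 1 - cos(123°)
Δλ/λ_C = 1 - -0.5446
Δλ/λ_C = 1.5446

This means the shift is 1.5446 × λ_C = 3.7478 pm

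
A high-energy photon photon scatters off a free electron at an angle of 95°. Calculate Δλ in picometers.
2.6378 pm

Using the Compton scattering formula:
Δλ = λ_C(1 - cos θ)

where λ_C = h/(m_e·c) ≈ 2.4263 pm is the Compton wavelength of an electron.

For θ = 95°:
cos(95°) = -0.0872
1 - cos(95°) = 1.0872

Δλ = 2.4263 × 1.0872
Δλ = 2.6378 pm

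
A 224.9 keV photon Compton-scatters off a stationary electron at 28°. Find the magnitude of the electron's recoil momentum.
5.7017e-23 kg·m/s

The electron is initially at rest, so by conservation of momentum:
p⃗_e = p⃗₀ − p⃗'  (incident photon momentum minus scattered photon momentum)

Photon momentum magnitudes (p = h/λ = E/c):
λ₀ = hc/E₀ = 5.5129 pm → p₀ = h/λ₀ = 1.2019e-22 kg·m/s
Δλ = λ_C(1 − cos 28°) = 0.2840 pm
λ' = 5.7969 pm → p' = h/λ' = 1.1430e-22 kg·m/s

The scattered photon makes angle θ = 28° with the incident direction, so by the law of cosines:
|p⃗_e|² = p₀² + p'² − 2p₀p'cos θ
|p⃗_e|² = (1.2019e-22)² + (1.1430e-22)² − 2·1.2019e-22·1.1430e-22·cos(28°)
|p⃗_e| = 5.7017e-23 kg·m/s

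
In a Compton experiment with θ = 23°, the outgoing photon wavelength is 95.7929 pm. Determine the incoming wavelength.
95.6000 pm

From λ' = λ + Δλ, we have λ = λ' - Δλ

First calculate the Compton shift:
Δλ = λ_C(1 - cos θ)
Δλ = 2.4263 × (1 - cos(23°))
Δλ = 2.4263 × 0.0795
Δλ = 0.1929 pm

Initial wavelength:
λ = λ' - Δλ
λ = 95.7929 - 0.1929
λ = 95.6000 pm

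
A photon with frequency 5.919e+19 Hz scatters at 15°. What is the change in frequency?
9.506e+17 Hz (decrease)

Convert frequency to wavelength (c = 299792458 m/s):
λ₀ = c/f₀ = 299792458/5.919e+19 = 5.0649174e-12 m = 5.0649 pm

Calculate Compton shift:
Δλ = λ_C(1 - cos(15°)) = 0.0827 pm

Final wavelength:
λ' = λ₀ + Δλ = 5.0649 + 0.0827 = 5.1476 pm

Final frequency:
f' = c/λ' = 299792458/5.1475919e-12 = 5.8239360e+19 Hz

Frequency shift (decrease):
Δf = f₀ - f' = 5.919e+19 - 5.8239360e+19 = 9.506e+17 Hz

(Intermediate values are shown rounded; full precision is carried through to the final answer.)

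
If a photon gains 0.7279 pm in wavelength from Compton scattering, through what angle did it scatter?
45.57°

From the Compton formula Δλ = λ_C(1 - cos θ), we can solve for θ:

cos θ = 1 - Δλ/λ_C

Given:
- Δλ = 0.7279 pm
- λ_C = h/(m_e·c) ≈ 2.42631024 pm

cos θ = 1 - 0.7279/2.42631024
cos θ = 1 - 0.300003
cos θ = 0.699997

θ = arccos(0.699997)
θ = 45.57°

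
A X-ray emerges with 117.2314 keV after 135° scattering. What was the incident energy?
192.7000 keV

Convert final energy to wavelength (hc ≈ 1239.842 keV·pm):
λ' = hc/E' = 1239.842 / 117.2314 = 10.5760 pm

Calculate the Compton shift:
Δλ = λ_C(1 - cos(135°))
Δλ = 2.4263 × (1 - cos(135°))
Δλ = 4.1420 pm

Initial wavelength:
λ = λ' - Δλ = 10.5760 - 4.1420 = 6.4341 pm

Initial energy:
E = hc/λ = 1239.842 / 6.4341 = 192.7000 keV

(Intermediate values are shown rounded; full precision is carried through to the final answer.)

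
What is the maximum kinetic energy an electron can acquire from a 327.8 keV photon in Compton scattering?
184.2156 keV

Maximum energy transfer occurs at θ = 180° (backscattering).

Initial photon: E₀ = 327.8 keV → λ₀ = 3.7823 pm

Maximum Compton shift (at 180°):
Δλ_max = 2λ_C = 2 × 2.4263 = 4.8526 pm

Final wavelength:
λ' = 3.7823 + 4.8526 = 8.6349 pm

Minimum photon energy (maximum energy to electron):
E'_min = hc/λ' = 143.5844 keV

Maximum electron kinetic energy:
K_max = E₀ - E'_min = 327.8000 - 143.5844 = 184.2156 keV

(Intermediate values are shown rounded; full precision is carried through to the final answer.)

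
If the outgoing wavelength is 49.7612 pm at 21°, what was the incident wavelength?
49.6000 pm

From λ' = λ + Δλ, we have λ = λ' - Δλ

First calculate the Compton shift:
Δλ = λ_C(1 - cos θ)
Δλ = 2.4263 × (1 - cos(21°))
Δλ = 2.4263 × 0.0664
Δλ = 0.1612 pm

Initial wavelength:
λ = λ' - Δλ
λ = 49.7612 - 0.1612
λ = 49.6000 pm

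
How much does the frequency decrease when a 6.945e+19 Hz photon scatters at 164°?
3.642e+19 Hz (decrease)

Convert frequency to wavelength (c = 299792458 m/s):
λ₀ = c/f₀ = 299792458/6.945e+19 = 4.3166661e-12 m = 4.3167 pm

Calculate Compton shift:
Δλ = λ_C(1 - cos(164°)) = 4.7586 pm

Final wavelength:
λ' = λ₀ + Δλ = 4.3167 + 4.7586 = 9.0753 pm

Final frequency:
f' = c/λ' = 299792458/9.0752954e-12 = 3.3033906e+19 Hz

Frequency shift (decrease):
Δf = f₀ - f' = 6.945e+19 - 3.3033906e+19 = 3.642e+19 Hz

(Intermediate values are shown rounded; full precision is carried through to the final answer.)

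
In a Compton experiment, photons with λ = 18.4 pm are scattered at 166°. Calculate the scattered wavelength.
23.1805 pm

Using the Compton scattering formula:
λ' = λ + Δλ = λ + λ_C(1 - cos θ)

Given:
- Initial wavelength λ = 18.4 pm
- Scattering angle θ = 166°
- Compton wavelength λ_C ≈ 2.4263 pm

Calculate the shift:
Δλ = 2.4263 × (1 - cos(166°))
Δλ = 2.4263 × 1.9703
Δλ = 4.7805 pm

Final wavelength:
λ' = 18.4 + 4.7805 = 23.1805 pm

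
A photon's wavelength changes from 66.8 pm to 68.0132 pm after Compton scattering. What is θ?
60.00°

First find the wavelength shift:
Δλ = λ' - λ = 68.0132 - 66.8 = 1.2132 pm

Using Δλ = λ_C(1 - cos θ), with λ_C = h/(m_e·c) ≈ 2.42631024 pm:
cos θ = 1 - Δλ/λ_C
cos θ = 1 - 1.2132/2.42631024
cos θ = 0.499982

θ = arccos(0.499982)
θ = 60.00°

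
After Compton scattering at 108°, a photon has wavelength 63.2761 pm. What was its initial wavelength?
60.1000 pm

From λ' = λ + Δλ, we have λ = λ' - Δλ

First calculate the Compton shift:
Δλ = λ_C(1 - cos θ)
Δλ = 2.4263 × (1 - cos(108°))
Δλ = 2.4263 × 1.3090
Δλ = 3.1761 pm

Initial wavelength:
λ = λ' - Δλ
λ = 63.2761 - 3.1761
λ = 60.1000 pm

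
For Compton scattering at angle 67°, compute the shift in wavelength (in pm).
1.4783 pm

Using the Compton scattering formula:
Δλ = λ_C(1 - cos θ)

where λ_C = h/(m_e·c) ≈ 2.4263 pm is the Compton wavelength of an electron.

For θ = 67°:
cos(67°) = 0.3907
1 - cos(67°) = 0.6093

Δλ = 2.4263 × 0.6093
Δλ = 1.4783 pm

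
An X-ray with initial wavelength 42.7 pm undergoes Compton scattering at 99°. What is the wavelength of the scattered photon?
45.5059 pm

Using the Compton scattering formula:
λ' = λ + Δλ = λ + λ_C(1 - cos θ)

Given:
- Initial wavelength λ = 42.7 pm
- Scattering angle θ = 99°
- Compton wavelength λ_C ≈ 2.4263 pm

Calculate the shift:
Δλ = 2.4263 × (1 - cos(99°))
Δλ = 2.4263 × 1.1564
Δλ = 2.8059 pm

Final wavelength:
λ' = 42.7 + 2.8059 = 45.5059 pm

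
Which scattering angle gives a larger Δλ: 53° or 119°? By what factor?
119° produces the larger shift by a factor of 3.729

Calculate both shifts using Δλ = λ_C(1 - cos θ):

For θ₁ = 53°:
Δλ₁ = 2.4263 × (1 - cos(53°))
Δλ₁ = 2.4263 × 0.3982
Δλ₁ = 0.9661 pm

For θ₂ = 119°:
Δλ₂ = 2.4263 × (1 - cos(119°))
Δλ₂ = 2.4263 × 1.4848
Δλ₂ = 3.6026 pm

The 119° angle produces the larger shift.
Ratio: 3.6026/0.9661 = 3.729

(Intermediate values are shown rounded; full precision is carried through to the final answer.)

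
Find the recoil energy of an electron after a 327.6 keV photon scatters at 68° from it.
93.7567 keV

By energy conservation: K_e = E_initial - E_final

First find the scattered photon energy:
Initial wavelength: λ = hc/E = 3.7846 pm
Compton shift: Δλ = λ_C(1 - cos(68°)) = 1.5174 pm
Final wavelength: λ' = 3.7846 + 1.5174 = 5.3020 pm
Final photon energy: E' = hc/λ' = 233.8433 keV

Electron kinetic energy:
K_e = E - E' = 327.6000 - 233.8433 = 93.7567 keV

(Intermediate values are shown rounded; full precision is carried through to the final answer.)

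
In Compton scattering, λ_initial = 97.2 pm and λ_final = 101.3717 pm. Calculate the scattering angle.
136.00°

First find the wavelength shift:
Δλ = λ' - λ = 101.3717 - 97.2 = 4.1717 pm

Using Δλ = λ_C(1 - cos θ), with λ_C = h/(m_e·c) ≈ 2.42631024 pm:
cos θ = 1 - Δλ/λ_C
cos θ = 1 - 4.1717/2.42631024
cos θ = -0.719360

θ = arccos(-0.719360)
θ = 136.00°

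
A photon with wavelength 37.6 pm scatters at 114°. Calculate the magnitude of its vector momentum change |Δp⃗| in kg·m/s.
2.8340e-23 kg·m/s

Photon momentum magnitude is p = h/λ.

Initial momentum:
p₀ = h/λ = 6.6261e-34/3.7600e-11 = 1.7623e-23 kg·m/s

After scattering:
λ' = λ + Δλ = 37.6 + 3.4132 = 41.0132 pm
p' = h/λ' = 6.6261e-34/4.1013e-11 = 1.6156e-23 kg·m/s

Momentum is a vector; the scattered photon's direction makes angle θ = 114° with the incident direction. The magnitude of the vector change Δp⃗ = p⃗₀ − p⃗' is found from the law of cosines:
|Δp⃗|² = p₀² + p'² − 2p₀p'cos θ
|Δp⃗|² = (1.7623e-23)² + (1.6156e-23)² − 2·1.7623e-23·1.6156e-23·cos(114°)
|Δp⃗| = 2.8340e-23 kg·m/s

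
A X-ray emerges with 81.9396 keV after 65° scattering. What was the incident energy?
90.2999 keV

Convert final energy to wavelength (hc ≈ 1239.842 keV·pm):
λ' = hc/E' = 1239.842 / 81.9396 = 15.1312 pm

Calculate the Compton shift:
Δλ = λ_C(1 - cos(65°))
Δλ = 2.4263 × (1 - cos(65°))
Δλ = 1.4009 pm

Initial wavelength:
λ = λ' - Δλ = 15.1312 - 1.4009 = 13.7303 pm

Initial energy:
E = hc/λ = 1239.842 / 13.7303 = 90.2999 keV

(Intermediate values are shown rounded; full precision is carried through to the final answer.)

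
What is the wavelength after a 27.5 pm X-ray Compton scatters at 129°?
31.4532 pm

Using the Compton scattering formula:
λ' = λ + Δλ = λ + λ_C(1 - cos θ)

Given:
- Initial wavelength λ = 27.5 pm
- Scattering angle θ = 129°
- Compton wavelength λ_C ≈ 2.4263 pm

Calculate the shift:
Δλ = 2.4263 × (1 - cos(129°))
Δλ = 2.4263 × 1.6293
Δλ = 3.9532 pm

Final wavelength:
λ' = 27.5 + 3.9532 = 31.4532 pm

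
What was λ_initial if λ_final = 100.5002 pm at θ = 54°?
99.5000 pm

From λ' = λ + Δλ, we have λ = λ' - Δλ

First calculate the Compton shift:
Δλ = λ_C(1 - cos θ)
Δλ = 2.4263 × (1 - cos(54°))
Δλ = 2.4263 × 0.4122
Δλ = 1.0002 pm

Initial wavelength:
λ = λ' - Δλ
λ = 100.5002 - 1.0002
λ = 99.5000 pm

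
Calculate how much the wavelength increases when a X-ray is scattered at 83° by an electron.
2.1306 pm

Using the Compton scattering formula:
Δλ = λ_C(1 - cos θ)

where λ_C = h/(m_e·c) ≈ 2.4263 pm is the Compton wavelength of an electron.

For θ = 83°:
cos(83°) = 0.1219
1 - cos(83°) = 0.8781

Δλ = 2.4263 × 0.8781
Δλ = 2.1306 pm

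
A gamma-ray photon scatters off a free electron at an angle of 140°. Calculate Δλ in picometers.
4.2850 pm

Using the Compton scattering formula:
Δλ = λ_C(1 - cos θ)

where λ_C = h/(m_e·c) ≈ 2.4263 pm is the Compton wavelength of an electron.

For θ = 140°:
cos(140°) = -0.7660
1 - cos(140°) = 1.7660

Δλ = 2.4263 × 1.7660
Δλ = 4.2850 pm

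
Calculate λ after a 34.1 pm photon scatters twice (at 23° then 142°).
38.6311 pm

Apply Compton shift twice:

First scattering at θ₁ = 23°:
Δλ₁ = λ_C(1 - cos(23°))
Δλ₁ = 2.4263 × 0.0795
Δλ₁ = 0.1929 pm

After first scattering:
λ₁ = 34.1 + 0.1929 = 34.2929 pm

Second scattering at θ₂ = 142°:
Δλ₂ = λ_C(1 - cos(142°))
Δλ₂ = 2.4263 × 1.7880
Δλ₂ = 4.3383 pm

Final wavelength:
λ₂ = 34.2929 + 4.3383 = 38.6311 pm

Total shift: Δλ_total = 0.1929 + 4.3383 = 4.5311 pm

(Intermediate values are shown rounded; full precision is carried through to the final answer.)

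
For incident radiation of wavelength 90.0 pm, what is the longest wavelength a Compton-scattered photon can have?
94.8526 pm (at θ = 180°)

The Compton shift is Δλ = λ_C(1 − cos θ).

Since cos θ ranges from −1 to 1, the factor (1 − cos θ) ranges from 0 to 2; the maximum shift occurs at θ = 180° (backscattering):
Δλ_max = 2λ_C = 2 × 2.4263 pm = 4.8526 pm

Maximum scattered wavelength:
λ'_max = λ₀ + Δλ_max = 90.0 + 4.8526 = 94.8526 pm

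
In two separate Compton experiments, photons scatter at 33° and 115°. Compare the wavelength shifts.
115° produces the larger shift by a factor of 8.818

Calculate both shifts using Δλ = λ_C(1 - cos θ):

For θ₁ = 33°:
Δλ₁ = 2.4263 × (1 - cos(33°))
Δλ₁ = 2.4263 × 0.1613
Δλ₁ = 0.3914 pm

For θ₂ = 115°:
Δλ₂ = 2.4263 × (1 - cos(115°))
Δλ₂ = 2.4263 × 1.4226
Δλ₂ = 3.4517 pm

The 115° angle produces the larger shift.
Ratio: 3.4517/0.3914 = 8.818

(Intermediate values are shown rounded; full precision is carried through to the final answer.)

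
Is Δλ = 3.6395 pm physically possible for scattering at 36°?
No, inconsistent

Calculate the expected shift for θ = 36°:

Δλ_expected = λ_C(1 - cos(36°))
Δλ_expected = 2.4263 × (1 - cos(36°))
Δλ_expected = 2.4263 × 0.1910
Δλ_expected = 0.4634 pm

Given shift: 3.6395 pm
Expected shift: 0.4634 pm
Difference: 3.1761 pm

The values do not match. The given shift corresponds to θ ≈ 120.0°, not 36°.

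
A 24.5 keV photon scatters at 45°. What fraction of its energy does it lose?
0.0138 (or 1.38%)

Calculate initial and final photon energies:

Initial: E₀ = 24.5 keV → λ₀ = 50.6058 pm
Compton shift: Δλ = 0.7106 pm
Final wavelength: λ' = 51.3164 pm
Final energy: E' = 24.1607 keV

Fractional energy loss:
(E₀ - E')/E₀ = (24.5000 - 24.1607)/24.5000
= 0.3393/24.5000
= 0.0138
= 1.38%

(Intermediate values are shown rounded; full precision is carried through to the final answer.)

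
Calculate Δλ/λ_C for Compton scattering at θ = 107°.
1.2924 λ_C

The Compton shift formula is:
Δλ = λ_C(1 - cos θ)

Dividing both sides by λ_C:
Δλ/λ_C = 1 - cos θ

For θ = 107°:
Δλ/λ_C = 1 - cos(107°)
Δλ/λ_C = 1 - -0.2924
Δλ/λ_C = 1.2924

This means the shift is 1.2924 × λ_C = 3.1357 pm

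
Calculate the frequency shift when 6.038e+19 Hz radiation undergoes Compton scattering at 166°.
2.962e+19 Hz (decrease)

Convert frequency to wavelength (c = 299792458 m/s):
λ₀ = c/f₀ = 299792458/6.038e+19 = 4.9650954e-12 m = 4.9651 pm

Calculate Compton shift:
Δλ = λ_C(1 - cos(166°)) = 4.7805 pm

Final wavelength:
λ' = λ₀ + Δλ = 4.9651 + 4.7805 = 9.7456 pm

Final frequency:
f' = c/λ' = 299792458/9.7456441e-12 = 3.0761688e+19 Hz

Frequency shift (decrease):
Δf = f₀ - f' = 6.038e+19 - 3.0761688e+19 = 2.962e+19 Hz

(Intermediate values are shown rounded; full precision is carried through to the final answer.)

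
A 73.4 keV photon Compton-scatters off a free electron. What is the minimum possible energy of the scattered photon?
57.0194 keV (at θ = 180°)

The scattered photon has minimum energy when its wavelength is maximum, i.e., when the Compton shift Δλ = λ_C(1 − cos θ) is maximum. This occurs at θ = 180° (backscattering), giving Δλ_max = 2λ_C = 4.8526 pm.

Initial wavelength: λ₀ = hc/E₀ = 16.8916 pm
Maximum final wavelength: λ'_max = λ₀ + 2λ_C = 16.8916 + 4.8526 = 21.7442 pm
Minimum final energy: E'_min = hc/λ'_max = 57.0194 keV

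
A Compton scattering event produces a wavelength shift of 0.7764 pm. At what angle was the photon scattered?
47.16°

From the Compton formula Δλ = λ_C(1 - cos θ), we can solve for θ:

cos θ = 1 - Δλ/λ_C

Given:
- Δλ = 0.7764 pm
- λ_C = h/(m_e·c) ≈ 2.42631024 pm

cos θ = 1 - 0.7764/2.42631024
cos θ = 1 - 0.319992
cos θ = 0.680008

θ = arccos(0.680008)
θ = 47.16°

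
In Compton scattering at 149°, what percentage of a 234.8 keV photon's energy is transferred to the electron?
0.4604 (or 46.04%)

Calculate initial and final photon energies:

Initial: E₀ = 234.8 keV → λ₀ = 5.2804 pm
Compton shift: Δλ = 4.5061 pm
Final wavelength: λ' = 9.7865 pm
Final energy: E' = 126.6893 keV

Fractional energy loss:
(E₀ - E')/E₀ = (234.8000 - 126.6893)/234.8000
= 108.1107/234.8000
= 0.4604
= 46.04%

(Intermediate values are shown rounded; full precision is carried through to the final answer.)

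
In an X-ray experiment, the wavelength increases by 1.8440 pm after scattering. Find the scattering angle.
76.11°

From the Compton formula Δλ = λ_C(1 - cos θ), we can solve for θ:

cos θ = 1 - Δλ/λ_C

Given:
- Δλ = 1.8440 pm
- λ_C = h/(m_e·c) ≈ 2.42631024 pm

cos θ = 1 - 1.8440/2.42631024
cos θ = 1 - 0.760002
cos θ = 0.239998

θ = arccos(0.239998)
θ = 76.11°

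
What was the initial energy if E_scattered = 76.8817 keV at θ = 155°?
107.7999 keV

Convert final energy to wavelength (hc ≈ 1239.842 keV·pm):
λ' = hc/E' = 1239.842 / 76.8817 = 16.1266 pm

Calculate the Compton shift:
Δλ = λ_C(1 - cos(155°))
Δλ = 2.4263 × (1 - cos(155°))
Δλ = 4.6253 pm

Initial wavelength:
λ = λ' - Δλ = 16.1266 - 4.6253 = 11.5013 pm

Initial energy:
E = hc/λ = 1239.842 / 11.5013 = 107.7999 keV

(Intermediate values are shown rounded; full precision is carried through to the final answer.)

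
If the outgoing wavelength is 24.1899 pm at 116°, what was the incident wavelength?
20.7000 pm

From λ' = λ + Δλ, we have λ = λ' - Δλ

First calculate the Compton shift:
Δλ = λ_C(1 - cos θ)
Δλ = 2.4263 × (1 - cos(116°))
Δλ = 2.4263 × 1.4384
Δλ = 3.4899 pm

Initial wavelength:
λ = λ' - Δλ
λ = 24.1899 - 3.4899
λ = 20.7000 pm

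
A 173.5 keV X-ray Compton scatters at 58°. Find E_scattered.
149.6197 keV

First convert energy to wavelength:
λ = hc/E, with hc ≈ 1239.842 keV·pm (i.e. 1239.842 eV·nm)

For E = 173.5 keV = 173500 eV:
λ = 1239.842 keV·pm / 173.5 keV
λ = 7.1461 pm

Calculate the Compton shift:
Δλ = λ_C(1 - cos(58°)) = 2.4263 × 0.4701
Δλ = 1.1406 pm

Final wavelength:
λ' = 7.1461 + 1.1406 = 8.2866 pm

Final energy:
E' = hc/λ' = 1239.842 / 8.2866 = 149.6197 keV

(Intermediate values are shown rounded; full precision is carried through to the final answer.)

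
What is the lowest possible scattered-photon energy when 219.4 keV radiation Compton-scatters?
118.0388 keV (at θ = 180°)

The scattered photon has minimum energy when its wavelength is maximum, i.e., when the Compton shift Δλ = λ_C(1 − cos θ) is maximum. This occurs at θ = 180° (backscattering), giving Δλ_max = 2λ_C = 4.8526 pm.

Initial wavelength: λ₀ = hc/E₀ = 5.6511 pm
Maximum final wavelength: λ'_max = λ₀ + 2λ_C = 5.6511 + 4.8526 = 10.5037 pm
Minimum final energy: E'_min = hc/λ'_max = 118.0388 keV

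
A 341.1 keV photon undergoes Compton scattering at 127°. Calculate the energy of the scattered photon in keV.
164.8434 keV

First convert energy to wavelength:
λ = hc/E, with hc ≈ 1239.842 keV·pm (i.e. 1239.842 eV·nm)

For E = 341.1 keV = 341100 eV:
λ = 1239.842 keV·pm / 341.1 keV
λ = 3.6348 pm

Calculate the Compton shift:
Δλ = λ_C(1 - cos(127°)) = 2.4263 × 1.6018
Δλ = 3.8865 pm

Final wavelength:
λ' = 3.6348 + 3.8865 = 7.5213 pm

Final energy:
E' = hc/λ' = 1239.842 / 7.5213 = 164.8434 keV

(Intermediate values are shown rounded; full precision is carried through to the final answer.)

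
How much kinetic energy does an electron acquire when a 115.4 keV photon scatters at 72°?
15.5770 keV

By energy conservation: K_e = E_initial - E_final

First find the scattered photon energy:
Initial wavelength: λ = hc/E = 10.7439 pm
Compton shift: Δλ = λ_C(1 - cos(72°)) = 1.6765 pm
Final wavelength: λ' = 10.7439 + 1.6765 = 12.4204 pm
Final photon energy: E' = hc/λ' = 99.8230 keV

Electron kinetic energy:
K_e = E - E' = 115.4000 - 99.8230 = 15.5770 keV

(Intermediate values are shown rounded; full precision is carried through to the final answer.)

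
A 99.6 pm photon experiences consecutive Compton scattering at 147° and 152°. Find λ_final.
108.6298 pm

Apply Compton shift twice:

First scattering at θ₁ = 147°:
Δλ₁ = λ_C(1 - cos(147°))
Δλ₁ = 2.4263 × 1.8387
Δλ₁ = 4.4612 pm

After first scattering:
λ₁ = 99.6 + 4.4612 = 104.0612 pm

Second scattering at θ₂ = 152°:
Δλ₂ = λ_C(1 - cos(152°))
Δλ₂ = 2.4263 × 1.8829
Δλ₂ = 4.5686 pm

Final wavelength:
λ₂ = 104.0612 + 4.5686 = 108.6298 pm

Total shift: Δλ_total = 4.4612 + 4.5686 = 9.0298 pm

(Intermediate values are shown rounded; full precision is carried through to the final answer.)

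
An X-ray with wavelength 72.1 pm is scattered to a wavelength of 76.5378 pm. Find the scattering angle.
146.00°

First find the wavelength shift:
Δλ = λ' - λ = 76.5378 - 72.1 = 4.4378 pm

Using Δλ = λ_C(1 - cos θ), with λ_C = h/(m_e·c) ≈ 2.42631024 pm:
cos θ = 1 - Δλ/λ_C
cos θ = 1 - 4.4378/2.42631024
cos θ = -0.829032

θ = arccos(-0.829032)
θ = 146.00°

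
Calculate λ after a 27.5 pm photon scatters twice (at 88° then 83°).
31.9723 pm

Apply Compton shift twice:

First scattering at θ₁ = 88°:
Δλ₁ = λ_C(1 - cos(88°))
Δλ₁ = 2.4263 × 0.9651
Δλ₁ = 2.3416 pm

After first scattering:
λ₁ = 27.5 + 2.3416 = 29.8416 pm

Second scattering at θ₂ = 83°:
Δλ₂ = λ_C(1 - cos(83°))
Δλ₂ = 2.4263 × 0.8781
Δλ₂ = 2.1306 pm

Final wavelength:
λ₂ = 29.8416 + 2.1306 = 31.9723 pm

Total shift: Δλ_total = 2.3416 + 2.1306 = 4.4723 pm

(Intermediate values are shown rounded; full precision is carried through to the final answer.)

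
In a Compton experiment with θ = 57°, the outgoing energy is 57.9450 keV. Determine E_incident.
61.1000 keV

Convert final energy to wavelength (hc ≈ 1239.842 keV·pm):
λ' = hc/E' = 1239.842 / 57.9450 = 21.3969 pm

Calculate the Compton shift:
Δλ = λ_C(1 - cos(57°))
Δλ = 2.4263 × (1 - cos(57°))
Δλ = 1.1048 pm

Initial wavelength:
λ = λ' - Δλ = 21.3969 - 1.1048 = 20.2920 pm

Initial energy:
E = hc/λ = 1239.842 / 20.2920 = 61.1000 keV

(Intermediate values are shown rounded; full precision is carried through to the final answer.)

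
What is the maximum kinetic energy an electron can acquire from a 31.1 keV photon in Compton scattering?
3.3748 keV

Maximum energy transfer occurs at θ = 180° (backscattering).

Initial photon: E₀ = 31.1 keV → λ₀ = 39.8663 pm

Maximum Compton shift (at 180°):
Δλ_max = 2λ_C = 2 × 2.4263 = 4.8526 pm

Final wavelength:
λ' = 39.8663 + 4.8526 = 44.7189 pm

Minimum photon energy (maximum energy to electron):
E'_min = hc/λ' = 27.7252 keV

Maximum electron kinetic energy:
K_max = E₀ - E'_min = 31.1000 - 27.7252 = 3.3748 keV

(Intermediate values are shown rounded; full precision is carried through to the final answer.)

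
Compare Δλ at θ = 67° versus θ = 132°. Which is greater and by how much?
132° produces the larger shift by a factor of 2.740

Calculate both shifts using Δλ = λ_C(1 - cos θ):

For θ₁ = 67°:
Δλ₁ = 2.4263 × (1 - cos(67°))
Δλ₁ = 2.4263 × 0.6093
Δλ₁ = 1.4783 pm

For θ₂ = 132°:
Δλ₂ = 2.4263 × (1 - cos(132°))
Δλ₂ = 2.4263 × 1.6691
Δλ₂ = 4.0498 pm

The 132° angle produces the larger shift.
Ratio: 4.0498/1.4783 = 2.740

(Intermediate values are shown rounded; full precision is carried through to the final answer.)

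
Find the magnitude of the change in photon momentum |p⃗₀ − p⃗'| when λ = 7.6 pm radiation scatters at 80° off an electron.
1.0135e-22 kg·m/s

Photon momentum magnitude is p = h/λ.

Initial momentum:
p₀ = h/λ = 6.6261e-34/7.6000e-12 = 8.7185e-23 kg·m/s

After scattering:
λ' = λ + Δλ = 7.6 + 2.0050 = 9.6050 pm
p' = h/λ' = 6.6261e-34/9.6050e-12 = 6.8986e-23 kg·m/s

Momentum is a vector; the scattered photon's direction makes angle θ = 80° with the incident direction. The magnitude of the vector change Δp⃗ = p⃗₀ − p⃗' is found from the law of cosines:
|Δp⃗|² = p₀² + p'² − 2p₀p'cos θ
|Δp⃗|² = (8.7185e-23)² + (6.8986e-23)² − 2·8.7185e-23·6.8986e-23·cos(80°)
|Δp⃗| = 1.0135e-22 kg·m/s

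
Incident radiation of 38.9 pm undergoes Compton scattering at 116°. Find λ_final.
42.3899 pm

Using the Compton scattering formula:
λ' = λ + Δλ = λ + λ_C(1 - cos θ)

Given:
- Initial wavelength λ = 38.9 pm
- Scattering angle θ = 116°
- Compton wavelength λ_C ≈ 2.4263 pm

Calculate the shift:
Δλ = 2.4263 × (1 - cos(116°))
Δλ = 2.4263 × 1.4384
Δλ = 3.4899 pm

Final wavelength:
λ' = 38.9 + 3.4899 = 42.3899 pm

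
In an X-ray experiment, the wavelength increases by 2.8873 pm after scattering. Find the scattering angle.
100.95°

From the Compton formula Δλ = λ_C(1 - cos θ), we can solve for θ:

cos θ = 1 - Δλ/λ_C

Given:
- Δλ = 2.8873 pm
- λ_C = h/(m_e·c) ≈ 2.42631024 pm

cos θ = 1 - 2.8873/2.42631024
cos θ = 1 - 1.189996
cos θ = -0.189996

θ = arccos(-0.189996)
θ = 100.95°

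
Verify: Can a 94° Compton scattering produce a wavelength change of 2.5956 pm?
Yes, consistent

Calculate the expected shift for θ = 94°:

Δλ_expected = λ_C(1 - cos(94°))
Δλ_expected = 2.4263 × (1 - cos(94°))
Δλ_expected = 2.4263 × 1.0698
Δλ_expected = 2.5956 pm

Given shift: 2.5956 pm
Expected shift: 2.5956 pm
Difference: 0.0000 pm

The values match. This is consistent with Compton scattering at the stated angle.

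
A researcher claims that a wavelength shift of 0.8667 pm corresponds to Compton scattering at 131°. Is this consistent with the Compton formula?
No, inconsistent

Calculate the expected shift for θ = 131°:

Δλ_expected = λ_C(1 - cos(131°))
Δλ_expected = 2.4263 × (1 - cos(131°))
Δλ_expected = 2.4263 × 1.6561
Δλ_expected = 4.0181 pm

Given shift: 0.8667 pm
Expected shift: 4.0181 pm
Difference: 3.1514 pm

The values do not match. The given shift corresponds to θ ≈ 50.0°, not 131°.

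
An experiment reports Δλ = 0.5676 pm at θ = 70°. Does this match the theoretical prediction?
No, inconsistent

Calculate the expected shift for θ = 70°:

Δλ_expected = λ_C(1 - cos(70°))
Δλ_expected = 2.4263 × (1 - cos(70°))
Δλ_expected = 2.4263 × 0.6580
Δλ_expected = 1.5965 pm

Given shift: 0.5676 pm
Expected shift: 1.5965 pm
Difference: 1.0288 pm

The values do not match. The given shift corresponds to θ ≈ 40.0°, not 70°.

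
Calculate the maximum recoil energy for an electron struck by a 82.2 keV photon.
20.0084 keV

Maximum energy transfer occurs at θ = 180° (backscattering).

Initial photon: E₀ = 82.2 keV → λ₀ = 15.0832 pm

Maximum Compton shift (at 180°):
Δλ_max = 2λ_C = 2 × 2.4263 = 4.8526 pm

Final wavelength:
λ' = 15.0832 + 4.8526 = 19.9359 pm

Minimum photon energy (maximum energy to electron):
E'_min = hc/λ' = 62.1916 keV

Maximum electron kinetic energy:
K_max = E₀ - E'_min = 82.2000 - 62.1916 = 20.0084 keV

(Intermediate values are shown rounded; full precision is carried through to the final answer.)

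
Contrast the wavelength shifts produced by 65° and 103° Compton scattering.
103° produces the larger shift by a factor of 2.122

Calculate both shifts using Δλ = λ_C(1 - cos θ):

For θ₁ = 65°:
Δλ₁ = 2.4263 × (1 - cos(65°))
Δλ₁ = 2.4263 × 0.5774
Δλ₁ = 1.4009 pm

For θ₂ = 103°:
Δλ₂ = 2.4263 × (1 - cos(103°))
Δλ₂ = 2.4263 × 1.2250
Δλ₂ = 2.9721 pm

The 103° angle produces the larger shift.
Ratio: 2.9721/1.4009 = 2.122

(Intermediate values are shown rounded; full precision is carried through to the final answer.)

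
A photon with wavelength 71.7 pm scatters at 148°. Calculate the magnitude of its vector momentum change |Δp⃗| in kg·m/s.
1.7245e-23 kg·m/s

Photon momentum magnitude is p = h/λ.

Initial momentum:
p₀ = h/λ = 6.6261e-34/7.1700e-11 = 9.2414e-24 kg·m/s

After scattering:
λ' = λ + Δλ = 71.7 + 4.4839 = 76.1839 pm
p' = h/λ' = 6.6261e-34/7.6184e-11 = 8.6975e-24 kg·m/s

Momentum is a vector; the scattered photon's direction makes angle θ = 148° with the incident direction. The magnitude of the vector change Δp⃗ = p⃗₀ − p⃗' is found from the law of cosines:
|Δp⃗|² = p₀² + p'² − 2p₀p'cos θ
|Δp⃗|² = (9.2414e-24)² + (8.6975e-24)² − 2·9.2414e-24·8.6975e-24·cos(148°)
|Δp⃗| = 1.7245e-23 kg·m/s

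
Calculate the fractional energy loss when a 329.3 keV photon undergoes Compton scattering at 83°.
0.3614 (or 36.14%)

Calculate initial and final photon energies:

Initial: E₀ = 329.3 keV → λ₀ = 3.7651 pm
Compton shift: Δλ = 2.1306 pm
Final wavelength: λ' = 5.8957 pm
Final energy: E' = 210.2959 keV

Fractional energy loss:
(E₀ - E')/E₀ = (329.3000 - 210.2959)/329.3000
= 119.0041/329.3000
= 0.3614
= 36.14%

(Intermediate values are shown rounded; full precision is carried through to the final answer.)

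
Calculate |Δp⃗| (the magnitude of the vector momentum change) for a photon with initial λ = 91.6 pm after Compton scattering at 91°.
1.0184e-23 kg·m/s

Photon momentum magnitude is p = h/λ.

Initial momentum:
p₀ = h/λ = 6.6261e-34/9.1600e-11 = 7.2337e-24 kg·m/s

After scattering:
λ' = λ + Δλ = 91.6 + 2.4687 = 94.0687 pm
p' = h/λ' = 6.6261e-34/9.4069e-11 = 7.0439e-24 kg·m/s

Momentum is a vector; the scattered photon's direction makes angle θ = 91° with the incident direction. The magnitude of the vector change Δp⃗ = p⃗₀ − p⃗' is found from the law of cosines:
|Δp⃗|² = p₀² + p'² − 2p₀p'cos θ
|Δp⃗|² = (7.2337e-24)² + (7.0439e-24)² − 2·7.2337e-24·7.0439e-24·cos(91°)
|Δp⃗| = 1.0184e-23 kg·m/s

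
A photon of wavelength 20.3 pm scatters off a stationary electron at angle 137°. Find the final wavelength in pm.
24.5008 pm

Using the Compton scattering formula:
λ' = λ + Δλ = λ + λ_C(1 - cos θ)

Given:
- Initial wavelength λ = 20.3 pm
- Scattering angle θ = 137°
- Compton wavelength λ_C ≈ 2.4263 pm

Calculate the shift:
Δλ = 2.4263 × (1 - cos(137°))
Δλ = 2.4263 × 1.7314
Δλ = 4.2008 pm

Final wavelength:
λ' = 20.3 + 4.2008 = 24.5008 pm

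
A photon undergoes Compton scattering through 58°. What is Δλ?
1.1406 pm

Using the Compton scattering formula:
Δλ = λ_C(1 - cos θ)

where λ_C = h/(m_e·c) ≈ 2.4263 pm is the Compton wavelength of an electron.

For θ = 58°:
cos(58°) = 0.5299
1 - cos(58°) = 0.4701

Δλ = 2.4263 × 0.4701
Δλ = 1.1406 pm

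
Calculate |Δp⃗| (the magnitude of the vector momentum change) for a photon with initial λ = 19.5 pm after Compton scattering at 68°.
3.6687e-23 kg·m/s

Photon momentum magnitude is p = h/λ.

Initial momentum:
p₀ = h/λ = 6.6261e-34/1.9500e-11 = 3.3980e-23 kg·m/s

After scattering:
λ' = λ + Δλ = 19.5 + 1.5174 = 21.0174 pm
p' = h/λ' = 6.6261e-34/2.1017e-11 = 3.1527e-23 kg·m/s

Momentum is a vector; the scattered photon's direction makes angle θ = 68° with the incident direction. The magnitude of the vector change Δp⃗ = p⃗₀ − p⃗' is found from the law of cosines:
|Δp⃗|² = p₀² + p'² − 2p₀p'cos θ
|Δp⃗|² = (3.3980e-23)² + (3.1527e-23)² − 2·3.3980e-23·3.1527e-23·cos(68°)
|Δp⃗| = 3.6687e-23 kg·m/s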